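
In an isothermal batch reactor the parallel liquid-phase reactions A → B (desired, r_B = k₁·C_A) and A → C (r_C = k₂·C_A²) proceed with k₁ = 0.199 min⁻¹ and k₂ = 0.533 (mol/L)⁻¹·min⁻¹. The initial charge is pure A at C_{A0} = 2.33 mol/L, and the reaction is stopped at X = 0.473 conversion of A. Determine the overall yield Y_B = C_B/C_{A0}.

0.0839

C_A = C_{A0}(1−X) = 1.228 mol/L.
Along a PFR/batch, dC_B/dC_A = −r_B/(r_B+r_C) = −k₁/(k₁+k₂·C_A).
Integrating from C_{A0} to C_A: C_B = (0.199/0.533)·ln[(0.199+0.533·2.33)/(0.199+0.533·1.23)] = 0.3734·ln(1.441/0.8535) = 0.1955 mol/L.
Y_B = C_B/C_{A0} = 0.1955/2.33 = 0.0839.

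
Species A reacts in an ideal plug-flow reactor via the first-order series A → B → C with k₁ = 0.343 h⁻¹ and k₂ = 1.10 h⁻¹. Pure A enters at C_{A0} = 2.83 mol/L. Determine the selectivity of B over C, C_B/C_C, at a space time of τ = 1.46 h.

For first-order series with pure A initially, C_B(τ) = k₁C_{A0}/(k₂−k₁)·(e^(−k₁τ) − e^(−k₂τ)).
e^(−k₁τ) = e^(−0.343×1.46) = e^(−0.5008) = 0.6061; e^(−k₂τ) = e^(−1.606) = 0.2007.
C_B = 0.343×2.83/(1.10−0.343) × (0.6061−0.2007) = 1.282×0.4054 = 0.5198 mol/L.
C_A = C_{A0}e^(−k₁τ) = 1.715 mol/L, so C_C = C_{A0}−C_A−C_B = 0.5951 mol/L; C_B/C_C = 0.874.

0.874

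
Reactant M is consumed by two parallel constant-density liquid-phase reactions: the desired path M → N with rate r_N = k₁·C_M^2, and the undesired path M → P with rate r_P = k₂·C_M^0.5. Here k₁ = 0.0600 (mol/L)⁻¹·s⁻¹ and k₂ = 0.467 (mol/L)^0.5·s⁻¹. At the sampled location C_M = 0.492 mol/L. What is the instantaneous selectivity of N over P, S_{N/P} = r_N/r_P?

S_{N/P} = r_N/r_P = (k₁·C_M^2)/(k₂·C_M^0.5) = (k₁/k₂)·C_M^1.5.
= (0.0600×0.4920^2) / (0.467×0.4920^0.5) = 0.01452/0.3276 = 0.0443.
Since the desired path is higher order in M, keeping C_M high (PFR or concentrated feed) favours N.

0.0443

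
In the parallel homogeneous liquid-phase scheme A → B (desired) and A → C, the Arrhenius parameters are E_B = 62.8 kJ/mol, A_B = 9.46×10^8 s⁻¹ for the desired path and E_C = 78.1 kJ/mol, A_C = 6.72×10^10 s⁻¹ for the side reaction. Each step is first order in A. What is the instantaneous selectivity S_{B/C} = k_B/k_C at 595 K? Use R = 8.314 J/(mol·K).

k_B/k_C = (A_B/A_C)·exp[−(E_B−E_C)/(RT)] = (A_B/A_C)·exp[(E_C−E_B)/(RT)].
(E_C−E_B)/(RT) = (78.1−62.8)×10³/(8.314×595) = 15300/4947 = 3.093.
k_B/k_C = (9.46×10^8/6.72×10^10)·exp(3.093) = 0.01408 × 22.04 = 0.310.
Since E_B < E_C, lowering the temperature improves selectivity toward B.

0.310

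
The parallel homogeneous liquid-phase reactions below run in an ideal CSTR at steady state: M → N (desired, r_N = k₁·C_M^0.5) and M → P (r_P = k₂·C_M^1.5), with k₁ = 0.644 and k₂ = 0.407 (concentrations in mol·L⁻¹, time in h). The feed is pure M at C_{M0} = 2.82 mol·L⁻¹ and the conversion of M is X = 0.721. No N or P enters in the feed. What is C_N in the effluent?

1.36 mol·L⁻¹

Exit C_M = C_{M0}(1−X) = 2.82×0.279 = 0.7868 mol·L⁻¹.
In a CSTR the entire volume is at exit conditions, so r_N = 0.644×0.7868^0.5 = 0.5712 and r_P = 0.407×0.7868^1.5 = 0.2840.
Fraction of consumed M going to N: r_N/(r_N+r_P) = 0.6679.
C_N = 0.6679·C_{M0}·X = 0.6679×2.82×0.721 = 1.36 mol·L⁻¹.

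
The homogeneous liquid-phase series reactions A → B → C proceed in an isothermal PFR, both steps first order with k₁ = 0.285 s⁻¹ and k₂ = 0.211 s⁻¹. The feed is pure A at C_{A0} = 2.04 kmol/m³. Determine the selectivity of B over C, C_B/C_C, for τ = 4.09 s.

1.61

The intermediate concentration in a first-order A→B→C sequence is C_B = k₁C_{A0}(e^(−k₁τ) − e^(−k₂τ))/(k₂−k₁).
e^(−k₁τ) = e^(−0.285×4.09) = e^(−1.166) = 0.3117; e^(−k₂τ) = e^(−0.8630) = 0.4219.
C_B = 0.285×2.04/(0.211−0.285) × (0.3117−0.4219) = (-7.857)×(-0.1102) = 0.8656 kmol/m³.
C_A = C_{A0}e^(−k₁τ) = 0.6359 kmol/m³, so C_C = C_{A0}−C_A−C_B = 0.5384 kmol/m³; C_B/C_C = 1.61.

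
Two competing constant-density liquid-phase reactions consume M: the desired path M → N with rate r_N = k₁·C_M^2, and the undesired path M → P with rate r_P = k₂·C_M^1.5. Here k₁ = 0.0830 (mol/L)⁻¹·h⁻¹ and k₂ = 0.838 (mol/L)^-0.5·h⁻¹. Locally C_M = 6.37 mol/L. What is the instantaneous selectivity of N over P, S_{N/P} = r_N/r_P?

S_{N/P} = r_N/r_P = (k₁·C_M^2)/(k₂·C_M^1.5) = (k₁/k₂)·C_M^0.5.
= (0.0830×6.370^2) / (0.838×6.370^1.5) = 3.368/13.47 = 0.250.
Since the desired path is higher order in M, keeping C_M high (PFR or concentrated feed) favours N.

0.250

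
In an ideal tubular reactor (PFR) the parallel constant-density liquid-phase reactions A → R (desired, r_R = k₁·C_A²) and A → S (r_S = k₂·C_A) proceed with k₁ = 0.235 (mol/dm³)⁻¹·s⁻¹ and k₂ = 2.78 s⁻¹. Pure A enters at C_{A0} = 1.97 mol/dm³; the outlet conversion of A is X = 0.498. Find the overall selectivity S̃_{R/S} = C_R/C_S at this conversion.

0.125

C_A = C_{A0}(1−X) = 0.9889 mol/dm³.
Along a PFR/batch, dC_S/dC_A = −r_S/(r_R+r_S) = −k₂/(k₂+k₁·C_A).
Integrating from C_{A0} to C_A: C_S = (2.78/0.235)·ln[(2.78+0.235·1.97)/(2.78+0.235·0.989)] = 11.83·ln(3.243/3.012) = 0.8724 mol/dm³.
Then C_R = (C_{A0}−C_A) − C_S = 0.9811 − 0.8724 = 0.1087 mol/dm³.
S̃_{R/S} = C_R/C_S = 0.1087/0.8724 = 0.125.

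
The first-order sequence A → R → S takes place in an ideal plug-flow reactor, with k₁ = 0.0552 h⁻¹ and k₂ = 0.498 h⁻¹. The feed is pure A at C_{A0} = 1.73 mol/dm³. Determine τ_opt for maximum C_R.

4.97 h

The intermediate peaks when r₁ = r₂, i.e. k₁e^(−k₁τ) = k₂e^(−k₂τ), giving τ_opt = ln(k₂/k₁)/(k₂−k₁).
= ln(0.498/0.0552)/(0.498−0.0552) = ln(9.022)/0.4428 = 2.200/0.4428 = 4.97 h.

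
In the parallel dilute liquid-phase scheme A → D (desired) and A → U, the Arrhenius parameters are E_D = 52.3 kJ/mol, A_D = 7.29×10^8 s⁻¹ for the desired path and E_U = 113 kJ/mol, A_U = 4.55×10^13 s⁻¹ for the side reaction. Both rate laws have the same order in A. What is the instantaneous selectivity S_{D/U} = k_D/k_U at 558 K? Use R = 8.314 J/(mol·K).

Since both paths have the same order in A, the concentration cancels and S_{D/U} = k_D/k_U = (A_D/A_U)·exp[(E_U−E_D)/(RT)].
(E_U−E_D)/(RT) = (113−52.3)×10³/(8.314×558) = 60700/4639 = 13.08.
k_D/k_U = (7.29×10^8/4.55×10^13)·exp(13.08) = 1.602×10^-5 × 4.812×10^5 = 7.71.
Since E_D < E_U, lowering the temperature improves selectivity toward D.

7.71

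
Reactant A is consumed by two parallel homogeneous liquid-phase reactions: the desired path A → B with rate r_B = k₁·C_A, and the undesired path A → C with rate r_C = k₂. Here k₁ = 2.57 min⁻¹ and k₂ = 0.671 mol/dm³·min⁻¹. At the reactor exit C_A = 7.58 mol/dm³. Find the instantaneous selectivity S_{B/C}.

S_{B/C} = r_B/r_C = (k₁·C_A)/(k₂) = (k₁/k₂)·C_A.
= (2.57×7.580) / (0.671) = 19.48/0.6710 = 29.0.
Since the desired path is higher order in A, keeping C_A high (PFR or concentrated feed) favours B.

29.0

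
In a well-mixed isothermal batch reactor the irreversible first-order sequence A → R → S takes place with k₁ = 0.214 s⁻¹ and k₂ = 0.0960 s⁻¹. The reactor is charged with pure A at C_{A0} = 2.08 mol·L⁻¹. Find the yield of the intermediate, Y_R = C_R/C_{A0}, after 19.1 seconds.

The intermediate concentration in a first-order A→B→C sequence is C_R = k₁C_{A0}(e^(−k₁t) − e^(−k₂t))/(k₂−k₁).
e^(−k₁t) = e^(−0.214×19.1) = e^(−4.087) = 0.01678; e^(−k₂t) = e^(−1.834) = 0.1598.
C_R = 0.214×2.08/(0.0960−0.214) × (0.01678−0.1598) = (-3.772)×(-0.1431) = 0.5396 mol·L⁻¹.
Y_R = C_R/C_{A0} = 0.5396/2.08 = 0.259.

0.259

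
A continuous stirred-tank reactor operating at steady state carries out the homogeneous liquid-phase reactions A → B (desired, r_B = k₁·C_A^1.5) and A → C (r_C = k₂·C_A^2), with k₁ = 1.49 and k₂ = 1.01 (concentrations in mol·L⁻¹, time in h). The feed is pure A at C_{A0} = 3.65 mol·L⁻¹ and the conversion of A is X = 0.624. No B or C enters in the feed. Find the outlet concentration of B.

1.27 mol·L⁻¹

Exit C_A = C_{A0}(1−X) = 3.65×0.376 = 1.372 mol·L⁻¹.
A CSTR operates uniformly at the exit composition, giving r_B = 2.396 and r_C = 1.902 (each k·C_A^n at C_A = 1.372).
Fraction of consumed A going to B: r_B/(r_B+r_C) = 0.5574.
C_B = 0.5574·C_{A0}·X = 0.5574×3.65×0.624 = 1.27 mol·L⁻¹.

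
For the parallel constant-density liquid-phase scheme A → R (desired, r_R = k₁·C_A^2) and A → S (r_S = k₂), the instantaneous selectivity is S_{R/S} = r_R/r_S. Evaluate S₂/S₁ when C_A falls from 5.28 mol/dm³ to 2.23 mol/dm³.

S_{R/S} = (k₁/k₂)·C_A^2, so S₂/S₁ = (C_{A,2}/C_{A,1})^2.
= (2.23/5.28)^2 = (0.4223)^2 = 0.178.

0.178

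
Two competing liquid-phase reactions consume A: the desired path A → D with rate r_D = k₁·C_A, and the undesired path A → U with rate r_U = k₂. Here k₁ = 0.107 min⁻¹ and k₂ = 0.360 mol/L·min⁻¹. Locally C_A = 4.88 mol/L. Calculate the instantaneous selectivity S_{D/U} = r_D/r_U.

1.45

S_{D/U} = r_D/r_U = (k₁·C_A)/(k₂) = (k₁/k₂)·C_A.
= (0.107×4.880) / (0.360) = 0.5222/0.3600 = 1.45.
Since the desired path is higher order in A, keeping C_A high (PFR or concentrated feed) favours D.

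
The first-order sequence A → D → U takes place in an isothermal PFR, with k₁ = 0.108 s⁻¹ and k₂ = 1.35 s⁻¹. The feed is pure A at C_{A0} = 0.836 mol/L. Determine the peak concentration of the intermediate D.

0.0537 mol/L

At the optimum, C_{D,max}/C_{A0} = (k₁/k₂)^[k₂/(k₂−k₁)].
= (0.108/1.35)^(1.35/(1.35−0.108)) = (0.08000)^(1.087) = 0.06423.
C_{D,max} = 0.06423×0.836 = 0.0537 mol/L.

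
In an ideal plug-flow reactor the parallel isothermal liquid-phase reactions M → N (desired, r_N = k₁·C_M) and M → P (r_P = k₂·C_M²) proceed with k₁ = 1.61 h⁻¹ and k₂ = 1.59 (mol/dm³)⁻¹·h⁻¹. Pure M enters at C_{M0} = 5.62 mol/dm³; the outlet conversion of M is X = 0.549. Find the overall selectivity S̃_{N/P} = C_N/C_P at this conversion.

0.258

C_M = C_{M0}(1−X) = 2.535 mol/dm³.
Along a PFR/batch, dC_N/dC_M = −r_N/(r_N+r_P) = −k₁/(k₁+k₂·C_M).
Integrating from C_{M0} to C_M: C_N = (1.61/1.59)·ln[(1.61+1.59·5.62)/(1.61+1.59·2.53)] = 1.013·ln(10.55/5.640) = 0.6337 mol/dm³.
C_P = (C_{M0}−C_M)−C_N = 2.452 mol/dm³; S̃_{N/P} = 0.6337/2.452 = 0.258.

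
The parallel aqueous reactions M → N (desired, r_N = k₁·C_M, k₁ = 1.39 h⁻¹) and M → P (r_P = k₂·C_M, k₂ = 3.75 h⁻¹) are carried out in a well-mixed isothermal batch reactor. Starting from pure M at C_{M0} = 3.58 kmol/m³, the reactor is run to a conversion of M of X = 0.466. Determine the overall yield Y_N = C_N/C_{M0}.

0.126

C_M = C_{M0}(1−X) = 1.912 kmol/m³.
Both paths are first order in M, so the instantaneous fraction to N is constant: dC_N/d(−C_M) = k₁/(k₁+k₂) = 0.2704.
C_N = 0.2704·(C_{M0}−C_M) = 0.2704×1.668 = 0.451 kmol/m³.
Y_N = C_N/C_{M0} = 0.4511/3.58 = 0.126.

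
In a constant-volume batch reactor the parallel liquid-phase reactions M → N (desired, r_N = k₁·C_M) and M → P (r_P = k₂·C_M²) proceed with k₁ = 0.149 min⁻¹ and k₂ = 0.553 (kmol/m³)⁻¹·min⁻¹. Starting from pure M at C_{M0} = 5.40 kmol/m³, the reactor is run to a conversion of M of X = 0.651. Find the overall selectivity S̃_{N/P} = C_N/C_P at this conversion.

C_M = C_{M0}(1−X) = 1.885 kmol/m³.
Along a PFR/batch, dC_N/dC_M = −r_N/(r_N+r_P) = −k₁/(k₁+k₂·C_M).
Integrating from C_{M0} to C_M: C_N = (0.149/0.553)·ln[(0.149+0.553·5.40)/(0.149+0.553·1.88)] = 0.2694·ln(3.135/1.191) = 0.2607 kmol/m³.
C_P = (C_{M0}−C_M)−C_N = 3.255 kmol/m³; S̃_{N/P} = 0.2607/3.255 = 0.0801.

0.0801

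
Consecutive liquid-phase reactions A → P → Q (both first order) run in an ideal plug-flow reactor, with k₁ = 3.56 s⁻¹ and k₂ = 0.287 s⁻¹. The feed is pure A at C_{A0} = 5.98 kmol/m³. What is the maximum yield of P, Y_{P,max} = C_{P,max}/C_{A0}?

0.802

For a first-order series the maximum intermediate yield is C_{P,max}/C_{A0} = (k₁/k₂)^[k₂/(k₂−k₁)].
= (3.56/0.287)^(0.287/(0.287−3.56)) = (12.40)^(-0.08769) = 0.8019.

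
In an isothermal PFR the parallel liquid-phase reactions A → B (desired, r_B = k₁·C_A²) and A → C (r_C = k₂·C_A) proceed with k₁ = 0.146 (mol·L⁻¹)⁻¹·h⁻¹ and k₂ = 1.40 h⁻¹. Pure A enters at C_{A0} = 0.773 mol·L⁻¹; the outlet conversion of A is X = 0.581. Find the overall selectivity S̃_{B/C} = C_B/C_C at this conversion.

C_A = C_{A0}(1−X) = 0.3239 mol·L⁻¹.
Along a PFR/batch, dC_C/dC_A = −r_C/(r_B+r_C) = −k₂/(k₂+k₁·C_A).
Integrating from C_{A0} to C_A: C_C = (1.40/0.146)·ln[(1.40+0.146·0.773)/(1.40+0.146·0.324)] = 9.589·ln(1.513/1.447) = 0.4249 mol·L⁻¹.
Then C_B = (C_{A0}−C_A) − C_C = 0.4491 − 0.4249 = 0.02423 mol·L⁻¹.
S̃_{B/C} = C_B/C_C = 0.02423/0.4249 = 0.0570.

0.0570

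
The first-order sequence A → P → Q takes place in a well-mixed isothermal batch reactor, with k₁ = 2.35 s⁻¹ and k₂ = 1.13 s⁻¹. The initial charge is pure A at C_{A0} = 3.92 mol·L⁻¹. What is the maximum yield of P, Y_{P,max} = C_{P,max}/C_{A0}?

0.508

At the optimum, C_{P,max}/C_{A0} = (k₁/k₂)^[k₂/(k₂−k₁)].
= (2.35/1.13)^(1.13/(1.13−2.35)) = (2.080)^(-0.9262) = 0.5075.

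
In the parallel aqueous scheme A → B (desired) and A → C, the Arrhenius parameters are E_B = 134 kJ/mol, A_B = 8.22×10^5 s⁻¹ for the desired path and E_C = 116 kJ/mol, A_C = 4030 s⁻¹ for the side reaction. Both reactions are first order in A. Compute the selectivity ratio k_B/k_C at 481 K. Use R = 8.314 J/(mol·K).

k_B/k_C = (A_B/A_C)·exp[−(E_B−E_C)/(RT)] = (A_B/A_C)·exp[(E_C−E_B)/(RT)].
(E_C−E_B)/(RT) = (116−134)×10³/(8.314×481) = -18000/3999 = -4.501.
k_B/k_C = (8.22×10^5/4030)·exp(-4.501) = 204.0 × 0.01110 = 2.26.

2.26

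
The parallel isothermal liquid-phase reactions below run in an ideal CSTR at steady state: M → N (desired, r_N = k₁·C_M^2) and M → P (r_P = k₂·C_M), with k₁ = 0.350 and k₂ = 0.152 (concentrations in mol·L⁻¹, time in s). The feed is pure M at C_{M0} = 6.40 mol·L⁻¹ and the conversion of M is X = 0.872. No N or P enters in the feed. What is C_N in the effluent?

3.65 mol·L⁻¹

Exit C_M = C_{M0}(1−X) = 6.40×0.128 = 0.8192 mol·L⁻¹.
In a CSTR the entire volume is at exit conditions, so r_N = 0.350×0.8192^2 = 0.2349 and r_P = 0.152×0.8192 = 0.1245.
Fraction of consumed M going to N: r_N/(r_N+r_P) = 0.6535.
C_N = 0.6535·C_{M0}·X = 0.6535×6.40×0.872 = 3.65 mol·L⁻¹.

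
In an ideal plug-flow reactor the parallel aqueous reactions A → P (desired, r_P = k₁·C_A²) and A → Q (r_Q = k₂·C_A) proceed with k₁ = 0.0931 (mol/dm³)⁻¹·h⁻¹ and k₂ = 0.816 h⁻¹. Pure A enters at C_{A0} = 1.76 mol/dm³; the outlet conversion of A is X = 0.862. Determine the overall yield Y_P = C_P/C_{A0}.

0.0868

C_A = C_{A0}(1−X) = 0.2429 mol/dm³.
Along a PFR/batch, dC_Q/dC_A = −r_Q/(r_P+r_Q) = −k₂/(k₂+k₁·C_A).
Integrating from C_{A0} to C_A: C_Q = (0.816/0.0931)·ln[(0.816+0.0931·1.76)/(0.816+0.0931·0.243)] = 8.765·ln(0.9799/0.8386) = 1.364 mol/dm³.
Then C_P = (C_{A0}−C_A) − C_Q = 1.517 − 1.364 = 0.1528 mol/dm³.
Y_P = C_P/C_{A0} = 0.1528/1.76 = 0.0868.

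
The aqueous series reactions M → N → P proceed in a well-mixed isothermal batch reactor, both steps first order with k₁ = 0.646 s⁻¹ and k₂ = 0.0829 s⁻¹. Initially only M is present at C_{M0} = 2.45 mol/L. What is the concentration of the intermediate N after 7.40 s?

Solving the coupled first-order balances gives C_N(t) = [k₁/(k₂−k₁)]·C_{M0}·(e^(−k₁t) − e^(−k₂t)).
e^(−k₁t) = e^(−0.646×7.40) = e^(−4.780) = 0.008393; e^(−k₂t) = e^(−0.6135) = 0.5415.
C_N = 0.646×2.45/(0.0829−0.646) × (0.008393−0.5415) = (-2.811)×(-0.5331) = 1.498 mol/L.

1.50 mol/L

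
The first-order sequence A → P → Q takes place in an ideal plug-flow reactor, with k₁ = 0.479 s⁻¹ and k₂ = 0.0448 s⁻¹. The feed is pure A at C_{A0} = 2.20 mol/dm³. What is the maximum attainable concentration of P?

1.72 mol/dm³

For a first-order series the maximum intermediate yield is C_{P,max}/C_{A0} = (k₁/k₂)^[k₂/(k₂−k₁)].
= (0.479/0.0448)^(0.0448/(0.0448−0.479)) = (10.69)^(-0.1032) = 0.7831.
C_{P,max} = 0.7831×2.20 = 1.72 mol/dm³.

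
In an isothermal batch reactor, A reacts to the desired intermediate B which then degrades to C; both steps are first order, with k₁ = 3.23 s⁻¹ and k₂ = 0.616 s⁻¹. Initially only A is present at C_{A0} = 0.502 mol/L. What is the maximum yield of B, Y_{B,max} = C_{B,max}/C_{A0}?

At the optimum, C_{B,max}/C_{A0} = (k₁/k₂)^[k₂/(k₂−k₁)].
= (3.23/0.616)^(0.616/(0.616−3.23)) = (5.244)^(-0.2357) = 0.6767.

0.677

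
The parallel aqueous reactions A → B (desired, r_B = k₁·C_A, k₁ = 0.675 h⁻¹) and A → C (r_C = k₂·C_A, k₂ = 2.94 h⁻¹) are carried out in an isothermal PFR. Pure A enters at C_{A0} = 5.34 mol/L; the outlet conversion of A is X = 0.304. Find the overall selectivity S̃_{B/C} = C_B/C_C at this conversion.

0.230

C_A = C_{A0}(1−X) = 3.717 mol/L.
Both paths are first order in A, so the instantaneous fraction to B is constant: dC_B/d(−C_A) = k₁/(k₁+k₂) = 0.1867.
C_B = 0.1867·(C_{A0}−C_A) = 0.1867×1.623 = 0.303 mol/L.
C_C = (C_{A0}−C_A)−C_B = 1.320 mol/L; S̃_{B/C} = 0.3031/1.320 = 0.230.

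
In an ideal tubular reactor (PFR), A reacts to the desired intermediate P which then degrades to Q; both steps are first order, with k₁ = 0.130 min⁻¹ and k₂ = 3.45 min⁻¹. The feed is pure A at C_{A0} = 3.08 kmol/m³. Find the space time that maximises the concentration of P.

Setting dC_P/dτ = 0 gives τ_opt = ln(k₂/k₁)/(k₂−k₁).
= ln(3.45/0.130)/(3.45−0.130) = ln(26.54)/3.320 = 3.279/3.320 = 0.988 min.

0.988 min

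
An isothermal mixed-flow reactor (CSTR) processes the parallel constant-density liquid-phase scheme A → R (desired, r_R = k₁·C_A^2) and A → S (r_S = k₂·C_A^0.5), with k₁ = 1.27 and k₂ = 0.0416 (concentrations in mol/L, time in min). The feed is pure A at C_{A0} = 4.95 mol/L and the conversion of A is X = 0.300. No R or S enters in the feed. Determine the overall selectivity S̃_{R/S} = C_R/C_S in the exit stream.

Exit C_A = C_{A0}(1−X) = 4.95×0.700 = 3.465 mol/L.
Rates in a CSTR are evaluated at the outlet concentration: r_R = 1.27×3.465^2 = 15.25, r_S = 0.0416×3.465^0.5 = 0.07744.
Overall selectivity = C_R/C_S = r_Rτ/(r_Sτ) = r_R/r_S = 197.

197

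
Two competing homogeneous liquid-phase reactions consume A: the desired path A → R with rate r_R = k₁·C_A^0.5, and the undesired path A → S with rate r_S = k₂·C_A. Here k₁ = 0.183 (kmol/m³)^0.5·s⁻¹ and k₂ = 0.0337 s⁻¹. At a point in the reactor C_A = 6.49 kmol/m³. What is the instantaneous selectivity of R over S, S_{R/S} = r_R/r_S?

S_{R/S} = r_R/r_S = (k₁·C_A^0.5)/(k₂·C_A) = (k₁/k₂)·C_A^-0.5.
= (0.183×6.490^0.5) / (0.0337×6.490) = 0.4662/0.2187 = 2.13.

2.13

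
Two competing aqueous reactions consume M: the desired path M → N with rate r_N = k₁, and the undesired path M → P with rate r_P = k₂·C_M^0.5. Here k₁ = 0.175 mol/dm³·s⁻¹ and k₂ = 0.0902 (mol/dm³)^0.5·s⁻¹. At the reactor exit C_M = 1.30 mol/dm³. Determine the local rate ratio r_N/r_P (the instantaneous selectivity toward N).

1.70

S_{N/P} = r_N/r_P = (k₁)/(k₂·C_M^0.5) = (k₁/k₂)·C_M^-0.5.
= (0.175) / (0.0902×1.300^0.5) = 0.1750/0.1028 = 1.70.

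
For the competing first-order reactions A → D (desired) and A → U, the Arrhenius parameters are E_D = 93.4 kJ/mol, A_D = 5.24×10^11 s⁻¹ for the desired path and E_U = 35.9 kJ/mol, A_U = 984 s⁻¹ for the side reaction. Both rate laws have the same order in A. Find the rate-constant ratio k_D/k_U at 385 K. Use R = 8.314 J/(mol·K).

8.41

With equal orders, S_{D/U} = k_D/k_U = (A_D/A_U)·exp[(E_U−E_D)/(RT)].
(E_U−E_D)/(RT) = (35.9−93.4)×10³/(8.314×385) = -57500/3201 = -17.96.
k_D/k_U = (5.24×10^11/984)·exp(-17.96) = 5.325×10^8 × 1.579×10^-8 = 8.41.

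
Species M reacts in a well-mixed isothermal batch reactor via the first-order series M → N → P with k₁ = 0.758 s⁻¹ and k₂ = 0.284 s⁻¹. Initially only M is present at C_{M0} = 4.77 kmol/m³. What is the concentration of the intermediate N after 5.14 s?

The intermediate concentration in a first-order A→B→C sequence is C_N = k₁C_{M0}(e^(−k₁t) − e^(−k₂t))/(k₂−k₁).
e^(−k₁t) = e^(−0.758×5.14) = e^(−3.896) = 0.02032; e^(−k₂t) = e^(−1.460) = 0.2323.
C_N = 0.758×4.77/(0.284−0.758) × (0.02032−0.2323) = (-7.628)×(-0.2120) = 1.617 kmol/m³.

1.62 kmol/m³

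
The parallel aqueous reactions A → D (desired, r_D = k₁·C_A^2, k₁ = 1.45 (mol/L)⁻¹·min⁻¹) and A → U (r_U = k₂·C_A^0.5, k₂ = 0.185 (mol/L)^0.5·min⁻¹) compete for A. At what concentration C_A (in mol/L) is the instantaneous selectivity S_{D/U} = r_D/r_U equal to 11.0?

1.25 mol/L

S_{D/U} = (k₁/k₂)·C_A^1.5 ⇒ C_A = (S·k₂/k₁)^(1/1.5).
= (11.0×0.185/1.45)^(0.6667) = (1.403)^(0.6667) = 1.25 mol/L.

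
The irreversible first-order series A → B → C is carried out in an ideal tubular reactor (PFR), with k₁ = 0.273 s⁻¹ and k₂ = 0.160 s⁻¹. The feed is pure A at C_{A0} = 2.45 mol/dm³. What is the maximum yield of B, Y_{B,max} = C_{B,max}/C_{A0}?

At the optimum, C_{B,max}/C_{A0} = (k₁/k₂)^[k₂/(k₂−k₁)].
= (0.273/0.160)^(0.160/(0.160−0.273)) = (1.706)^(-1.416) = 0.4693.

0.469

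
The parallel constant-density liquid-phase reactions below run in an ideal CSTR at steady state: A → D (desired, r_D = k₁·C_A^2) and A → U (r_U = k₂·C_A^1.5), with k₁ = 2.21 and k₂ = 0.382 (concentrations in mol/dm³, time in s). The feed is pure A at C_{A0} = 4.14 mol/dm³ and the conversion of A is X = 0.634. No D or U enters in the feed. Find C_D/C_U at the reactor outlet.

7.12

Exit C_A = C_{A0}(1−X) = 4.14×0.366 = 1.515 mol/dm³.
Rates in a CSTR are evaluated at the outlet concentration: r_D = 2.21×1.515^2 = 5.074, r_U = 0.382×1.515^1.5 = 0.7125.
Overall selectivity = C_D/C_U = r_Dτ/(r_Uτ) = r_D/r_U = 7.12.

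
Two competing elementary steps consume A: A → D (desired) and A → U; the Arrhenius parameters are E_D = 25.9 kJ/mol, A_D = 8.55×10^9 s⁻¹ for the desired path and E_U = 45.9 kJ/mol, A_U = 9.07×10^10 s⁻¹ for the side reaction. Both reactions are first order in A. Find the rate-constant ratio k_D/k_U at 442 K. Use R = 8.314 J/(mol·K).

21.8

k_D/k_U = (A_D/A_U)·exp[−(E_D−E_U)/(RT)] = (A_D/A_U)·exp[(E_U−E_D)/(RT)].
(E_U−E_D)/(RT) = (45.9−25.9)×10³/(8.314×442) = 20000/3675 = 5.442.
k_D/k_U = (8.55×10^9/9.07×10^10)·exp(5.442) = 0.09427 × 231.0 = 21.8.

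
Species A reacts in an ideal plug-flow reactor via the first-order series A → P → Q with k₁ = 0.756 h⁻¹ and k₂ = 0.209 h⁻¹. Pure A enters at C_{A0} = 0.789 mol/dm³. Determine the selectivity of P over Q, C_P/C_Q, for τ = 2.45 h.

The intermediate concentration in a first-order A→B→C sequence is C_P = k₁C_{A0}(e^(−k₁τ) − e^(−k₂τ))/(k₂−k₁).
e^(−k₁τ) = e^(−0.756×2.45) = e^(−1.852) = 0.1569; e^(−k₂τ) = e^(−0.5121) = 0.5993.
C_P = 0.756×0.789/(0.209−0.756) × (0.1569−0.5993) = (-1.090)×(-0.4424) = 0.4824 mol/dm³.
C_A = C_{A0}e^(−k₁τ) = 0.1238 mol/dm³, so C_Q = C_{A0}−C_A−C_P = 0.1828 mol/dm³; C_P/C_Q = 2.64.

2.64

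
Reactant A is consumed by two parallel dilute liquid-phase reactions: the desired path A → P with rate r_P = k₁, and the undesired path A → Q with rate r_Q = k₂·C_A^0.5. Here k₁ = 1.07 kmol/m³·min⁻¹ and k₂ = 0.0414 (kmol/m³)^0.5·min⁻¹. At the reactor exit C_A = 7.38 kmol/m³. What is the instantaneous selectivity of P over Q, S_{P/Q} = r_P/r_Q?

9.51

S_{P/Q} = r_P/r_Q = (k₁)/(k₂·C_A^0.5) = (k₁/k₂)·C_A^-0.5.
= (1.07) / (0.0414×7.380^0.5) = 1.070/0.1125 = 9.51.
The undesired path is higher order in A, so low C_A (CSTR or dilute feed) favours P.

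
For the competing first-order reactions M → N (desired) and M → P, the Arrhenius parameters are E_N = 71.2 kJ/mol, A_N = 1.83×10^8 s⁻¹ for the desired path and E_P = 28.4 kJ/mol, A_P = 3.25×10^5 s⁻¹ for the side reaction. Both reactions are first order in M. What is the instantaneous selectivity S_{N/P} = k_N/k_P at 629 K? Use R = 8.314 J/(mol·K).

k_N/k_P = (A_N/A_P)·exp[−(E_N−E_P)/(RT)] = (A_N/A_P)·exp[(E_P−E_N)/(RT)].
(E_P−E_N)/(RT) = (28.4−71.2)×10³/(8.314×629) = -42800/5230 = -8.184.
k_N/k_P = (1.83×10^8/3.25×10^5)·exp(-8.184) = 563.1 × 2.790×10^-4 = 0.157.

0.157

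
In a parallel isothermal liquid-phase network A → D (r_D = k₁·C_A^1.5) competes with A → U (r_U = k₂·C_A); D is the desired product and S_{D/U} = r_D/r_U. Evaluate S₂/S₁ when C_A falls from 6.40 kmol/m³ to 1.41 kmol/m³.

0.469

S_{D/U} = (k₁/k₂)·C_A^0.5, so S₂/S₁ = (C_{A,2}/C_{A,1})^0.5.
= (1.41/6.40)^0.5 = (0.2203)^0.5 = 0.469.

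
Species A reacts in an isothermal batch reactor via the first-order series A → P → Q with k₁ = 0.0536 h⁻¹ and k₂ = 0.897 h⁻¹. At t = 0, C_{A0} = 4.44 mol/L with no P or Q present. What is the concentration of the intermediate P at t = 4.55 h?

0.216 mol/L

For first-order series with pure A initially, C_P(t) = k₁C_{A0}/(k₂−k₁)·(e^(−k₁t) − e^(−k₂t)).
e^(−k₁t) = e^(−0.0536×4.55) = e^(−0.2439) = 0.7836; e^(−k₂t) = e^(−4.081) = 0.01688.
C_P = 0.0536×4.44/(0.897−0.0536) × (0.7836−0.01688) = 0.2822×0.7667 = 0.2163 mol/L.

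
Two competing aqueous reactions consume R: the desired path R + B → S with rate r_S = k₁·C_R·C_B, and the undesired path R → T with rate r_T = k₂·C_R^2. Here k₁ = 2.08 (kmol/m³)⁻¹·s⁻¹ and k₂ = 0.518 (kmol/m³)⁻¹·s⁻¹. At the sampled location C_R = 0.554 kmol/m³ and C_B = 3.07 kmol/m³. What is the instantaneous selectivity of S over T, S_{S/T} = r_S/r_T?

S_{S/T} = r_S/r_T = (k₁·C_R·C_B)/(k₂·C_R^2) = (k₁/k₂)·C_R⁻¹·C_B.
= (2.08×0.5540×3.070) / (0.518×0.5540^2) = 3.538/0.1590 = 22.3.
The undesired path is higher order in R, so low C_R (CSTR or dilute feed) favours S.

22.3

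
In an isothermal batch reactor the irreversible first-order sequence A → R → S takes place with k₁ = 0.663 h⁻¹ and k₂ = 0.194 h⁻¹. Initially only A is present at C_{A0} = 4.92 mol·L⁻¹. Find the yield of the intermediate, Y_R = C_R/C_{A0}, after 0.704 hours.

0.347

The intermediate concentration in a first-order A→B→C sequence is C_R = k₁C_{A0}(e^(−k₁t) − e^(−k₂t))/(k₂−k₁).
e^(−k₁t) = e^(−0.663×0.704) = e^(−0.4668) = 0.6270; e^(−k₂t) = e^(−0.1366) = 0.8723.
C_R = 0.663×4.92/(0.194−0.663) × (0.6270−0.8723) = (-6.955)×(-0.2453) = 1.706 mol·L⁻¹.
Y_R = C_R/C_{A0} = 1.706/4.92 = 0.347.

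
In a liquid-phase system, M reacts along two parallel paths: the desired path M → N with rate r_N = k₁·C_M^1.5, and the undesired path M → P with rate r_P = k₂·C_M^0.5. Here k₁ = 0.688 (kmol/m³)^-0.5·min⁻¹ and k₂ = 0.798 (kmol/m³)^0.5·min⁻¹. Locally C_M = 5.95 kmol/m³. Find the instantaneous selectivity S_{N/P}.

S_{N/P} = r_N/r_P = (k₁·C_M^1.5)/(k₂·C_M^0.5) = (k₁/k₂)·C_M.
= (0.688×5.950^1.5) / (0.798×5.950^0.5) = 9.985/1.947 = 5.13.

5.13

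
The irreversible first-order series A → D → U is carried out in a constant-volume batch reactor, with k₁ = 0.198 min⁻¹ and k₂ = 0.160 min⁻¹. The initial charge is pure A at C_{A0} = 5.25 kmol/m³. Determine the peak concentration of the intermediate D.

Evaluating C_D at t_opt = ln(k₂/k₁)/(k₂−k₁) gives C_{D,max}/C_{A0} = (k₁/k₂)^[k₂/(k₂−k₁)].
= (0.198/0.160)^(0.160/(0.160−0.198)) = (1.238)^(-4.211) = 0.4077.
C_{D,max} = 0.4077×5.25 = 2.14 kmol/m³.

2.14 kmol/m³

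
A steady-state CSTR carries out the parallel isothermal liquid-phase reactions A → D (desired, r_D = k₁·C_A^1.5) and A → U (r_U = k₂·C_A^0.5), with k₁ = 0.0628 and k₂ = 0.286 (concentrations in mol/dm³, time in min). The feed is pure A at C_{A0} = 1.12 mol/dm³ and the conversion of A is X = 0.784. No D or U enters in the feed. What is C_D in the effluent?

0.0443 mol/dm³

Exit C_A = C_{A0}(1−X) = 1.12×0.216 = 0.2419 mol/dm³.
A CSTR operates uniformly at the exit composition, giving r_D = 0.007473 and r_U = 0.1407 (each k·C_A^n at C_A = 0.2419).
Fraction of consumed A going to D: r_D/(r_D+r_U) = 0.05044.
C_D = 0.05044·C_{A0}·X = 0.05044×1.12×0.784 = 0.0443 mol/dm³.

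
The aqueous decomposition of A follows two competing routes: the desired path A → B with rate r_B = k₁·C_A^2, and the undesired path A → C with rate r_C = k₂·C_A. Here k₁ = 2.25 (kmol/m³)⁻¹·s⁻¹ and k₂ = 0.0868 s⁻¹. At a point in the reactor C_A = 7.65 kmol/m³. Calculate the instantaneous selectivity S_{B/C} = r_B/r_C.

S_{B/C} = r_B/r_C = (k₁·C_A^2)/(k₂·C_A) = (k₁/k₂)·C_A.
= (2.25×7.650^2) / (0.0868×7.650) = 131.7/0.6640 = 198.
Since the desired path is higher order in A, keeping C_A high (PFR or concentrated feed) favours B.

198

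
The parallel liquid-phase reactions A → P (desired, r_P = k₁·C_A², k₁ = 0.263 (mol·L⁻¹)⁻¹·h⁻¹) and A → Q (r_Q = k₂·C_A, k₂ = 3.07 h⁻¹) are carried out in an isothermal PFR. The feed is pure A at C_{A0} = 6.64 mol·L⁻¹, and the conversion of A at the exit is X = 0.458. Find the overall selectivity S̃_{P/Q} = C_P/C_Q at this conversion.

0.435

C_A = C_{A0}(1−X) = 3.599 mol·L⁻¹.
Along a PFR/batch, dC_Q/dC_A = −r_Q/(r_P+r_Q) = −k₂/(k₂+k₁·C_A).
Integrating from C_{A0} to C_A: C_Q = (3.07/0.263)·ln[(3.07+0.263·6.64)/(3.07+0.263·3.60)] = 11.67·ln(4.816/4.017) = 2.120 mol·L⁻¹.
Then C_P = (C_{A0}−C_A) − C_Q = 3.041 − 2.120 = 0.9213 mol·L⁻¹.
S̃_{P/Q} = C_P/C_Q = 0.9213/2.120 = 0.435.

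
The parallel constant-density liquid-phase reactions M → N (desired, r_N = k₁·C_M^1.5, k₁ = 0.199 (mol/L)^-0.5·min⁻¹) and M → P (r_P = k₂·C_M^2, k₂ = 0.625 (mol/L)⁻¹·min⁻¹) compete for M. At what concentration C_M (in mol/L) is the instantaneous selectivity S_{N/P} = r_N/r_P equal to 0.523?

S_{N/P} = (k₁/k₂)·C_M^-0.5 ⇒ C_M = (S·k₂/k₁)^(-2).
= (0.523×0.625/0.199)^(-2) = (1.643)^(-2) = 0.371 mol/L.

0.371 mol/L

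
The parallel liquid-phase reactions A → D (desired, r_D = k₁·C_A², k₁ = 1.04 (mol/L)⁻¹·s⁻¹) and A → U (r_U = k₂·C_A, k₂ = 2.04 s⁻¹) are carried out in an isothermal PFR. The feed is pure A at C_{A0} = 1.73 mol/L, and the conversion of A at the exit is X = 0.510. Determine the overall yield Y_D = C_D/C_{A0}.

0.200

C_A = C_{A0}(1−X) = 0.8477 mol/L.
Along a PFR/batch, dC_U/dC_A = −r_U/(r_D+r_U) = −k₂/(k₂+k₁·C_A).
Integrating from C_{A0} to C_A: C_U = (2.04/1.04)·ln[(2.04+1.04·1.73)/(2.04+1.04·0.848)] = 1.962·ln(3.839/2.922) = 0.5358 mol/L.
Then C_D = (C_{A0}−C_A) − C_U = 0.8823 − 0.5358 = 0.3465 mol/L.
Y_D = C_D/C_{A0} = 0.3465/1.73 = 0.200.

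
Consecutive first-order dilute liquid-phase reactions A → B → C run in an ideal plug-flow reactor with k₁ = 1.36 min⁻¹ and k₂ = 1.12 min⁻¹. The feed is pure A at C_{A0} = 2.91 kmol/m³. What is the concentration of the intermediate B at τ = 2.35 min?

0.511 kmol/m³

For first-order series with pure A initially, C_B(τ) = k₁C_{A0}/(k₂−k₁)·(e^(−k₁τ) − e^(−k₂τ)).
e^(−k₁τ) = e^(−1.36×2.35) = e^(−3.196) = 0.04093; e^(−k₂τ) = e^(−2.632) = 0.07193.
C_B = 1.36×2.91/(1.12−1.36) × (0.04093−0.07193) = (-16.49)×(-0.03101) = 0.5113 kmol/m³.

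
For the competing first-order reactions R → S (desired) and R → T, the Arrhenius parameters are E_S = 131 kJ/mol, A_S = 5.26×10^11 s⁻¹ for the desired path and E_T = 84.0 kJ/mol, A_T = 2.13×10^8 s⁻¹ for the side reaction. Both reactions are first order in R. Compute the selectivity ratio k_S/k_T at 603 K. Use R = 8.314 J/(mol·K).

0.209

k_S/k_T = (A_S/A_T)·exp[−(E_S−E_T)/(RT)] = (A_S/A_T)·exp[(E_T−E_S)/(RT)].
(E_T−E_S)/(RT) = (84.0−131)×10³/(8.314×603) = -47000/5013 = -9.375.
k_S/k_T = (5.26×10^11/2.13×10^8)·exp(-9.375) = 2469 × 8.482×10^-5 = 0.209.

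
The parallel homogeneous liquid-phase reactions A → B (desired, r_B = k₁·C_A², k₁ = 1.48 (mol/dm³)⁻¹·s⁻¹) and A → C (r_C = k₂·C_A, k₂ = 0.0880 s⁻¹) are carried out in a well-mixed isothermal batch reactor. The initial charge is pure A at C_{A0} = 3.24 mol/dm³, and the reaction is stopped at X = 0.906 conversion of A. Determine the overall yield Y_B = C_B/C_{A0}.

0.866

C_A = C_{A0}(1−X) = 0.3046 mol/dm³.
Along a PFR/batch, dC_C/dC_A = −r_C/(r_B+r_C) = −k₂/(k₂+k₁·C_A).
Integrating from C_{A0} to C_A: C_C = (0.0880/1.48)·ln[(0.0880+1.48·3.24)/(0.0880+1.48·0.305)] = 0.05946·ln(4.883/0.5387) = 0.1311 mol/dm³.
Then C_B = (C_{A0}−C_A) − C_C = 2.935 − 0.1311 = 2.804 mol/dm³.
Y_B = C_B/C_{A0} = 2.804/3.24 = 0.866.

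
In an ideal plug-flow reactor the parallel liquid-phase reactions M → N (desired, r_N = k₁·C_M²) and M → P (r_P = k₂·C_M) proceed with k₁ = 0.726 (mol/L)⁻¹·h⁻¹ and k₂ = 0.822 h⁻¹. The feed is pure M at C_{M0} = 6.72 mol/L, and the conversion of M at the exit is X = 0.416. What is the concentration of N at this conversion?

C_M = C_{M0}(1−X) = 3.924 mol/L.
Along a PFR/batch, dC_P/dC_M = −r_P/(r_N+r_P) = −k₂/(k₂+k₁·C_M).
Integrating from C_{M0} to C_M: C_P = (0.822/0.726)·ln[(0.822+0.726·6.72)/(0.822+0.726·3.92)] = 1.132·ln(5.701/3.671) = 0.4983 mol/L.
Then C_N = (C_{M0}−C_M) − C_P = 2.796 − 0.4983 = 2.297 mol/L.

2.30 mol/L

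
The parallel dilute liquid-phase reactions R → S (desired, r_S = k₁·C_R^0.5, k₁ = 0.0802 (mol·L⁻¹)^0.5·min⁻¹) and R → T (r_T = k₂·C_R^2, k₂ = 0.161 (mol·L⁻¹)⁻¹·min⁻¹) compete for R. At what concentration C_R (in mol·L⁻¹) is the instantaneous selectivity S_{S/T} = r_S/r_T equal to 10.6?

S_{S/T} = (k₁/k₂)·C_R^-1.5 ⇒ C_R = (S·k₂/k₁)^(1/(-1.5)).
= (10.6×0.161/0.0802)^(-0.6667) = (21.28)^(-0.6667) = 0.130 mol·L⁻¹.

0.130 mol·L⁻¹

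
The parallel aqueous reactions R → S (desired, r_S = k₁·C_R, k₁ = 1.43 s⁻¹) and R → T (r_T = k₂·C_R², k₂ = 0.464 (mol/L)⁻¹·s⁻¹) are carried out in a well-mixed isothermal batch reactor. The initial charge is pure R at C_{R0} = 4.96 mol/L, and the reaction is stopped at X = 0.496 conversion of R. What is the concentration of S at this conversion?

C_R = C_{R0}(1−X) = 2.500 mol/L.
Along a PFR/batch, dC_S/dC_R = −r_S/(r_S+r_T) = −k₁/(k₁+k₂·C_R).
Integrating from C_{R0} to C_R: C_S = (1.43/0.464)·ln[(1.43+0.464·4.96)/(1.43+0.464·2.50)] = 3.082·ln(3.731/2.590) = 1.125 mol/L.

1.13 mol/L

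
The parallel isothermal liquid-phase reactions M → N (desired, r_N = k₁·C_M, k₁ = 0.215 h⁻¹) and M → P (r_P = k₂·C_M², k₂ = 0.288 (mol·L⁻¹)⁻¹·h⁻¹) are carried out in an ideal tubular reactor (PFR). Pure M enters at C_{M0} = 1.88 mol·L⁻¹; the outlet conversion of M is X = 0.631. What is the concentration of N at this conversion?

0.449 mol·L⁻¹

C_M = C_{M0}(1−X) = 0.6937 mol·L⁻¹.
Along a PFR/batch, dC_N/dC_M = −r_N/(r_N+r_P) = −k₁/(k₁+k₂·C_M).
Integrating from C_{M0} to C_M: C_N = (0.215/0.288)·ln[(0.215+0.288·1.88)/(0.215+0.288·0.694)] = 0.7465·ln(0.7564/0.4148) = 0.4485 mol·L⁻¹.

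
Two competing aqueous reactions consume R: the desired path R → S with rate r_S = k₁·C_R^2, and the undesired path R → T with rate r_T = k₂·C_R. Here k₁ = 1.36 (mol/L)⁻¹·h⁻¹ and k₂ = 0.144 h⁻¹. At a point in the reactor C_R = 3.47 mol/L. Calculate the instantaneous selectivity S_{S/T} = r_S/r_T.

S_{S/T} = r_S/r_T = (k₁·C_R^2)/(k₂·C_R) = (k₁/k₂)·C_R.
= (1.36×3.470^2) / (0.144×3.470) = 16.38/0.4997 = 32.8.
Since the desired path is higher order in R, keeping C_R high (PFR or concentrated feed) favours S.

32.8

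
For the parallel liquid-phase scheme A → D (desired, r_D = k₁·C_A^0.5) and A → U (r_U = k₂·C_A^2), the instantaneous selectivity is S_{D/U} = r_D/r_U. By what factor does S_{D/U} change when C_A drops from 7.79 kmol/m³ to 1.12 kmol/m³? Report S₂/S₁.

18.3

S_{D/U} = (k₁/k₂)·C_A^-1.5, so S₂/S₁ = (C_{A,2}/C_{A,1})^-1.5.
= (1.12/7.79)^(-1.5) = (0.1438)^(-1.5) = 18.3.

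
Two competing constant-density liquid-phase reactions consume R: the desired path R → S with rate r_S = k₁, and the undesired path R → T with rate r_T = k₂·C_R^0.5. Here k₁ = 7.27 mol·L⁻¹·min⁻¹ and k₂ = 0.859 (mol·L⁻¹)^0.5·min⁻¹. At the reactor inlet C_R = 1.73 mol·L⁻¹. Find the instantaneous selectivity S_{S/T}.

S_{S/T} = r_S/r_T = (k₁)/(k₂·C_R^0.5) = (k₁/k₂)·C_R^-0.5.
= (7.27) / (0.859×1.730^0.5) = 7.270/1.130 = 6.43.
The undesired path is higher order in R, so low C_R (CSTR or dilute feed) favours S.

6.43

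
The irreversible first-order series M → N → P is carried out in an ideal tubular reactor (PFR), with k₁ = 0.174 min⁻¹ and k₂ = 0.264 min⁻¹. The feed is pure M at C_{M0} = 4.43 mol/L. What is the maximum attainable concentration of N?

At the optimum, C_{N,max}/C_{M0} = (k₁/k₂)^[k₂/(k₂−k₁)].
= (0.174/0.264)^(0.264/(0.264−0.174)) = (0.6591)^(2.933) = 0.2944.
C_{N,max} = 0.2944×4.43 = 1.30 mol/L.

1.30 mol/L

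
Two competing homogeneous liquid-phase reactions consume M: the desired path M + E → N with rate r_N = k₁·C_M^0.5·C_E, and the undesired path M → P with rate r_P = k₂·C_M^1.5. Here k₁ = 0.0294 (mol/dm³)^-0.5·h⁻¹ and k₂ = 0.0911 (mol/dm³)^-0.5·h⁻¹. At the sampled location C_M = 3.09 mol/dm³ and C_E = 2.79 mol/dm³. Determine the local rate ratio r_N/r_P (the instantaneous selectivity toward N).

S_{N/P} = r_N/r_P = (k₁·C_M^0.5·C_E)/(k₂·C_M^1.5) = (k₁/k₂)·C_M⁻¹·C_E.
= (0.0294×3.090^0.5×2.790) / (0.0911×3.090^1.5) = 0.1442/0.4948 = 0.291.
The undesired path is higher order in M, so low C_M (CSTR or dilute feed) favours N.

0.291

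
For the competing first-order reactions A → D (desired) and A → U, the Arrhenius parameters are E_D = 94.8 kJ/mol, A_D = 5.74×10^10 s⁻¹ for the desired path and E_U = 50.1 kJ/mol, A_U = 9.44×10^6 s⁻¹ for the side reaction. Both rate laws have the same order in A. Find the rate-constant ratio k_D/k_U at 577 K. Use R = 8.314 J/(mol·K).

With equal orders, S_{D/U} = k_D/k_U = (A_D/A_U)·exp[(E_U−E_D)/(RT)].
(E_U−E_D)/(RT) = (50.1−94.8)×10³/(8.314×577) = -44700/4797 = -9.318.
k_D/k_U = (5.74×10^10/9.44×10^6)·exp(-9.318) = 6081 × 8.980×10^-5 = 0.546.

0.546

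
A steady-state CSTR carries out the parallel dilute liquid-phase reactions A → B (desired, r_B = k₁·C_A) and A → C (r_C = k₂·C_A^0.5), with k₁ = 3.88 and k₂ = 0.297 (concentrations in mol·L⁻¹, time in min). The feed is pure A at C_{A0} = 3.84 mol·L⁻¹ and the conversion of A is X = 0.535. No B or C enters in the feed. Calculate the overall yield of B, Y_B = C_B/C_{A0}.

Exit C_A = C_{A0}(1−X) = 3.84×0.465 = 1.786 mol·L⁻¹.
A CSTR operates uniformly at the exit composition, giving r_B = 6.928 and r_C = 0.3969 (each k·C_A^n at C_A = 1.786).
Fraction of consumed A going to B: r_B/(r_B+r_C) = 0.9458.
C_B = 0.9458·C_{A0}·X = 0.9458×3.84×0.535 = 1.94 mol·L⁻¹; Y_B = C_B/C_{A0} = 0.506.

0.506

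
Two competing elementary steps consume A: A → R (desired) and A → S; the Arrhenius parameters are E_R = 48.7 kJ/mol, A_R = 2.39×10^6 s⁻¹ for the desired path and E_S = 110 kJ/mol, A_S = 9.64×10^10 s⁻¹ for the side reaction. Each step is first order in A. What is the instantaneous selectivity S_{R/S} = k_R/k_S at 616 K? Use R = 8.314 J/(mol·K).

k_R/k_S = (A_R/A_S)·exp[−(E_R−E_S)/(RT)] = (A_R/A_S)·exp[(E_S−E_R)/(RT)].
(E_S−E_R)/(RT) = (110−48.7)×10³/(8.314×616) = 61300/5121 = 11.97.
k_R/k_S = (2.39×10^6/9.64×10^10)·exp(11.97) = 2.479×10^-5 × 1.578×10^5 = 3.91.
Since E_R < E_S, lowering the temperature improves selectivity toward R.

3.91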